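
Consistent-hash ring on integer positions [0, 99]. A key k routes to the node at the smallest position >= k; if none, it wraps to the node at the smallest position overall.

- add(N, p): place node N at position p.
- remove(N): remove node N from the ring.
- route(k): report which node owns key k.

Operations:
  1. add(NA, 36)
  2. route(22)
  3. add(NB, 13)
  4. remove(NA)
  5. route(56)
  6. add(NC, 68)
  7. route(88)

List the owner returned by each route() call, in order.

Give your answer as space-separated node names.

Answer: NA NB NB

Derivation:
Op 1: add NA@36 -> ring=[36:NA]
Op 2: route key 22: smallest pos >= 22 is 36 -> NA
Op 3: add NB@13 -> ring=[13:NB,36:NA]
Op 4: remove NA -> ring=[13:NB]
Op 5: route key 56: none >= 56, wrap to smallest pos 13 -> NB
Op 6: add NC@68 -> ring=[13:NB,68:NC]
Op 7: route key 88: none >= 88, wrap to smallest pos 13 -> NB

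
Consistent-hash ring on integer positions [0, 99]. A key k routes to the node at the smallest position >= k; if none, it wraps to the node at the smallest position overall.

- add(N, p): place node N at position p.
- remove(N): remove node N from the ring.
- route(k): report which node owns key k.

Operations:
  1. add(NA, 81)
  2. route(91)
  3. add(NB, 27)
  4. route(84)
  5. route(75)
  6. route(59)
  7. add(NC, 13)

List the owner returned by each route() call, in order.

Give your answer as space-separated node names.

Op 1: add NA@81 -> ring=[81:NA]
Op 2: route key 91: none >= 91, wrap to smallest pos 81 -> NA
Op 3: add NB@27 -> ring=[27:NB,81:NA]
Op 4: route key 84: none >= 84, wrap to smallest pos 27 -> NB
Op 5: route key 75: smallest pos >= 75 is 81 -> NA
Op 6: route key 59: smallest pos >= 59 is 81 -> NA
Op 7: add NC@13 -> ring=[13:NC,27:NB,81:NA]

Answer: NA NB NA NA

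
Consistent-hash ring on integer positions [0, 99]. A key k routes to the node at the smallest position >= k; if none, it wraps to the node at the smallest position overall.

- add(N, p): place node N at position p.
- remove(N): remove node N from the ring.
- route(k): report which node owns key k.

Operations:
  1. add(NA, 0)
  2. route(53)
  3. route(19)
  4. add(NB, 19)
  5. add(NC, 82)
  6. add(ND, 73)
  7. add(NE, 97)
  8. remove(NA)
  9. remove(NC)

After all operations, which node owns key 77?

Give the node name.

Op 1: add NA@0 -> ring=[0:NA]
Op 2: route key 53: none >= 53, wrap to smallest pos 0 -> NA
Op 3: route key 19: none >= 19, wrap to smallest pos 0 -> NA
Op 4: add NB@19 -> ring=[0:NA,19:NB]
Op 5: add NC@82 -> ring=[0:NA,19:NB,82:NC]
Op 6: add ND@73 -> ring=[0:NA,19:NB,73:ND,82:NC]
Op 7: add NE@97 -> ring=[0:NA,19:NB,73:ND,82:NC,97:NE]
Op 8: remove NA -> ring=[19:NB,73:ND,82:NC,97:NE]
Op 9: remove NC -> ring=[19:NB,73:ND,97:NE]
Final route key 77: smallest pos >= 77 is 97 -> NE

Answer: NE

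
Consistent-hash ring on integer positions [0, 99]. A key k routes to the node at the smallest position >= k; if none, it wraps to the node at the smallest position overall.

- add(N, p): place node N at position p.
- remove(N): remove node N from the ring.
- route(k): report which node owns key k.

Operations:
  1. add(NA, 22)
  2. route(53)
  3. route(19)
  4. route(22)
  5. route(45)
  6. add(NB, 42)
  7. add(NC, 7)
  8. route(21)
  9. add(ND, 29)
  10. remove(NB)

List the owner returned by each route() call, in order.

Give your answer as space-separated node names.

Answer: NA NA NA NA NA

Derivation:
Op 1: add NA@22 -> ring=[22:NA]
Op 2: route key 53: none >= 53, wrap to smallest pos 22 -> NA
Op 3: route key 19: smallest pos >= 19 is 22 -> NA
Op 4: route key 22: smallest pos >= 22 is 22 -> NA
Op 5: route key 45: none >= 45, wrap to smallest pos 22 -> NA
Op 6: add NB@42 -> ring=[22:NA,42:NB]
Op 7: add NC@7 -> ring=[7:NC,22:NA,42:NB]
Op 8: route key 21: smallest pos >= 21 is 22 -> NA
Op 9: add ND@29 -> ring=[7:NC,22:NA,29:ND,42:NB]
Op 10: remove NB -> ring=[7:NC,22:NA,29:ND]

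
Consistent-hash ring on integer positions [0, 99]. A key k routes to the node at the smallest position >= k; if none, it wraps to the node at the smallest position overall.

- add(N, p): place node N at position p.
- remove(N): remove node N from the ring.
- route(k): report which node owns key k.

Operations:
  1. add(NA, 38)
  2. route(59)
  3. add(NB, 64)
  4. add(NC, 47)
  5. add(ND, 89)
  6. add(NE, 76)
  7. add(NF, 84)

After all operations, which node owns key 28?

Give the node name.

Op 1: add NA@38 -> ring=[38:NA]
Op 2: route key 59: none >= 59, wrap to smallest pos 38 -> NA
Op 3: add NB@64 -> ring=[38:NA,64:NB]
Op 4: add NC@47 -> ring=[38:NA,47:NC,64:NB]
Op 5: add ND@89 -> ring=[38:NA,47:NC,64:NB,89:ND]
Op 6: add NE@76 -> ring=[38:NA,47:NC,64:NB,76:NE,89:ND]
Op 7: add NF@84 -> ring=[38:NA,47:NC,64:NB,76:NE,84:NF,89:ND]
Final route key 28: smallest pos >= 28 is 38 -> NA

Answer: NA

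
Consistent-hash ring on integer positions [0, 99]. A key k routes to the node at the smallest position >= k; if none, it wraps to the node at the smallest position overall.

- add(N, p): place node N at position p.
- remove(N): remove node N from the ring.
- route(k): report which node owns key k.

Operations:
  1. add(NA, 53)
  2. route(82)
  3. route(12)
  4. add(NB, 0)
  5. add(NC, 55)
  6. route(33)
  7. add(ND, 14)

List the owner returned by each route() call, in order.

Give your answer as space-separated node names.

Op 1: add NA@53 -> ring=[53:NA]
Op 2: route key 82: none >= 82, wrap to smallest pos 53 -> NA
Op 3: route key 12: smallest pos >= 12 is 53 -> NA
Op 4: add NB@0 -> ring=[0:NB,53:NA]
Op 5: add NC@55 -> ring=[0:NB,53:NA,55:NC]
Op 6: route key 33: smallest pos >= 33 is 53 -> NA
Op 7: add ND@14 -> ring=[0:NB,14:ND,53:NA,55:NC]

Answer: NA NA NA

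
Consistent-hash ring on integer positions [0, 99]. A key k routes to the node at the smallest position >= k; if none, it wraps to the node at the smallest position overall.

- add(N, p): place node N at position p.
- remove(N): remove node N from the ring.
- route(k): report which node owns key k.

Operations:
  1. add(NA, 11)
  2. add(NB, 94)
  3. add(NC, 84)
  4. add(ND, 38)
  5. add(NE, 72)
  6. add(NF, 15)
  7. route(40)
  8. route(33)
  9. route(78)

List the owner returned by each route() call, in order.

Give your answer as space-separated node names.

Op 1: add NA@11 -> ring=[11:NA]
Op 2: add NB@94 -> ring=[11:NA,94:NB]
Op 3: add NC@84 -> ring=[11:NA,84:NC,94:NB]
Op 4: add ND@38 -> ring=[11:NA,38:ND,84:NC,94:NB]
Op 5: add NE@72 -> ring=[11:NA,38:ND,72:NE,84:NC,94:NB]
Op 6: add NF@15 -> ring=[11:NA,15:NF,38:ND,72:NE,84:NC,94:NB]
Op 7: route key 40: smallest pos >= 40 is 72 -> NE
Op 8: route key 33: smallest pos >= 33 is 38 -> ND
Op 9: route key 78: smallest pos >= 78 is 84 -> NC

Answer: NE ND NC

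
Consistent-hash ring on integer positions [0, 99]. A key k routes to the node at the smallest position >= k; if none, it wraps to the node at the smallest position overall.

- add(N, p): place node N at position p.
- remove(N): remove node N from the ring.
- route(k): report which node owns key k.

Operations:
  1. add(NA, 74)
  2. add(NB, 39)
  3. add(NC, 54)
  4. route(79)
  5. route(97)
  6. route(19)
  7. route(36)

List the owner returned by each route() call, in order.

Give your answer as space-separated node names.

Op 1: add NA@74 -> ring=[74:NA]
Op 2: add NB@39 -> ring=[39:NB,74:NA]
Op 3: add NC@54 -> ring=[39:NB,54:NC,74:NA]
Op 4: route key 79: none >= 79, wrap to smallest pos 39 -> NB
Op 5: route key 97: none >= 97, wrap to smallest pos 39 -> NB
Op 6: route key 19: smallest pos >= 19 is 39 -> NB
Op 7: route key 36: smallest pos >= 36 is 39 -> NB

Answer: NB NB NB NB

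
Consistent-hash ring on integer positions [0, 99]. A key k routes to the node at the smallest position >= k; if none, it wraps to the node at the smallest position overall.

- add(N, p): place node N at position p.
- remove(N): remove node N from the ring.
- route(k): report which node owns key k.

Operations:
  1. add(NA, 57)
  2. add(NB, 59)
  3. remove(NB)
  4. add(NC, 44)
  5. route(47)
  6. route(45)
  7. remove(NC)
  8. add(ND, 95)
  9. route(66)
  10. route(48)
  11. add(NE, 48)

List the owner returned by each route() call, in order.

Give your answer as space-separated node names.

Answer: NA NA ND NA

Derivation:
Op 1: add NA@57 -> ring=[57:NA]
Op 2: add NB@59 -> ring=[57:NA,59:NB]
Op 3: remove NB -> ring=[57:NA]
Op 4: add NC@44 -> ring=[44:NC,57:NA]
Op 5: route key 47: smallest pos >= 47 is 57 -> NA
Op 6: route key 45: smallest pos >= 45 is 57 -> NA
Op 7: remove NC -> ring=[57:NA]
Op 8: add ND@95 -> ring=[57:NA,95:ND]
Op 9: route key 66: smallest pos >= 66 is 95 -> ND
Op 10: route key 48: smallest pos >= 48 is 57 -> NA
Op 11: add NE@48 -> ring=[48:NE,57:NA,95:ND]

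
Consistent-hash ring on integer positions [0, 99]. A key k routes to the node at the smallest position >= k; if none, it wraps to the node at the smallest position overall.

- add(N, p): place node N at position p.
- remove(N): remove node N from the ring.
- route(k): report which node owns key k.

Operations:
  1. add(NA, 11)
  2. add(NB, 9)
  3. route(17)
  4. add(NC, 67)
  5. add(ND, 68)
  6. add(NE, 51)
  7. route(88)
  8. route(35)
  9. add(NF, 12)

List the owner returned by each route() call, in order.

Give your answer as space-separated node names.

Op 1: add NA@11 -> ring=[11:NA]
Op 2: add NB@9 -> ring=[9:NB,11:NA]
Op 3: route key 17: none >= 17, wrap to smallest pos 9 -> NB
Op 4: add NC@67 -> ring=[9:NB,11:NA,67:NC]
Op 5: add ND@68 -> ring=[9:NB,11:NA,67:NC,68:ND]
Op 6: add NE@51 -> ring=[9:NB,11:NA,51:NE,67:NC,68:ND]
Op 7: route key 88: none >= 88, wrap to smallest pos 9 -> NB
Op 8: route key 35: smallest pos >= 35 is 51 -> NE
Op 9: add NF@12 -> ring=[9:NB,11:NA,12:NF,51:NE,67:NC,68:ND]

Answer: NB NB NE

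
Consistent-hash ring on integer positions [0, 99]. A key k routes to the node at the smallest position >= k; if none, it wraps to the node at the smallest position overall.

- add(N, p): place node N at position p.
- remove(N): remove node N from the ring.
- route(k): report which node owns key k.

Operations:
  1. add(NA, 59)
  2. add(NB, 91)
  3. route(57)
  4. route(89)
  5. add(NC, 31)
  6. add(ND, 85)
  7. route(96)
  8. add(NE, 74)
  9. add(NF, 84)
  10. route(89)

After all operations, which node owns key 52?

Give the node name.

Answer: NA

Derivation:
Op 1: add NA@59 -> ring=[59:NA]
Op 2: add NB@91 -> ring=[59:NA,91:NB]
Op 3: route key 57: smallest pos >= 57 is 59 -> NA
Op 4: route key 89: smallest pos >= 89 is 91 -> NB
Op 5: add NC@31 -> ring=[31:NC,59:NA,91:NB]
Op 6: add ND@85 -> ring=[31:NC,59:NA,85:ND,91:NB]
Op 7: route key 96: none >= 96, wrap to smallest pos 31 -> NC
Op 8: add NE@74 -> ring=[31:NC,59:NA,74:NE,85:ND,91:NB]
Op 9: add NF@84 -> ring=[31:NC,59:NA,74:NE,84:NF,85:ND,91:NB]
Op 10: route key 89: smallest pos >= 89 is 91 -> NB
Final route key 52: smallest pos >= 52 is 59 -> NA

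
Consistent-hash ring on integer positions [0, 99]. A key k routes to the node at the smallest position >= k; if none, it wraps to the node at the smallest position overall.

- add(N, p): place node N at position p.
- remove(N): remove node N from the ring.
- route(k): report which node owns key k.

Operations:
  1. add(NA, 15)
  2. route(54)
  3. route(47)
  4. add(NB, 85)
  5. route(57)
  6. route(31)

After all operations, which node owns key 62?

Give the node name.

Answer: NB

Derivation:
Op 1: add NA@15 -> ring=[15:NA]
Op 2: route key 54: none >= 54, wrap to smallest pos 15 -> NA
Op 3: route key 47: none >= 47, wrap to smallest pos 15 -> NA
Op 4: add NB@85 -> ring=[15:NA,85:NB]
Op 5: route key 57: smallest pos >= 57 is 85 -> NB
Op 6: route key 31: smallest pos >= 31 is 85 -> NB
Final route key 62: smallest pos >= 62 is 85 -> NB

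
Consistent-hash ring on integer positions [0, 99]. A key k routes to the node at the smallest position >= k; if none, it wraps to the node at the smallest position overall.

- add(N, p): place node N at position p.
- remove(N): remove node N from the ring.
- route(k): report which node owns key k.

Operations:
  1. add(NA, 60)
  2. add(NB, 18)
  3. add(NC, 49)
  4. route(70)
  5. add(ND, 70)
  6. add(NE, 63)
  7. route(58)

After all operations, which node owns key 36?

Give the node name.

Op 1: add NA@60 -> ring=[60:NA]
Op 2: add NB@18 -> ring=[18:NB,60:NA]
Op 3: add NC@49 -> ring=[18:NB,49:NC,60:NA]
Op 4: route key 70: none >= 70, wrap to smallest pos 18 -> NB
Op 5: add ND@70 -> ring=[18:NB,49:NC,60:NA,70:ND]
Op 6: add NE@63 -> ring=[18:NB,49:NC,60:NA,63:NE,70:ND]
Op 7: route key 58: smallest pos >= 58 is 60 -> NA
Final route key 36: smallest pos >= 36 is 49 -> NC

Answer: NC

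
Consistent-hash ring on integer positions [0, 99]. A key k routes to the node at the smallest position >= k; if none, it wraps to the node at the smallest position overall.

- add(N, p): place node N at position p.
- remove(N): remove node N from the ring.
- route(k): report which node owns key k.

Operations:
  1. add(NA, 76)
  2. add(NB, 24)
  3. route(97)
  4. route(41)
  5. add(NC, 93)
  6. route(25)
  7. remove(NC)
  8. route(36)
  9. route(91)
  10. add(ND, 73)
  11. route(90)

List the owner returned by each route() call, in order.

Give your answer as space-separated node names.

Answer: NB NA NA NA NB NB

Derivation:
Op 1: add NA@76 -> ring=[76:NA]
Op 2: add NB@24 -> ring=[24:NB,76:NA]
Op 3: route key 97: none >= 97, wrap to smallest pos 24 -> NB
Op 4: route key 41: smallest pos >= 41 is 76 -> NA
Op 5: add NC@93 -> ring=[24:NB,76:NA,93:NC]
Op 6: route key 25: smallest pos >= 25 is 76 -> NA
Op 7: remove NC -> ring=[24:NB,76:NA]
Op 8: route key 36: smallest pos >= 36 is 76 -> NA
Op 9: route key 91: none >= 91, wrap to smallest pos 24 -> NB
Op 10: add ND@73 -> ring=[24:NB,73:ND,76:NA]
Op 11: route key 90: none >= 90, wrap to smallest pos 24 -> NB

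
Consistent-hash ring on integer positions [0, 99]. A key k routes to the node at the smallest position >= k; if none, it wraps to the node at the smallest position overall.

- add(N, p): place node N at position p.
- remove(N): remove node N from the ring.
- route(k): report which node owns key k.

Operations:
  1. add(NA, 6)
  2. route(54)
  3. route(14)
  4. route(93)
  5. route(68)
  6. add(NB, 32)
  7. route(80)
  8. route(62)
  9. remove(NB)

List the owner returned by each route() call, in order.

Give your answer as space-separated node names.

Op 1: add NA@6 -> ring=[6:NA]
Op 2: route key 54: none >= 54, wrap to smallest pos 6 -> NA
Op 3: route key 14: none >= 14, wrap to smallest pos 6 -> NA
Op 4: route key 93: none >= 93, wrap to smallest pos 6 -> NA
Op 5: route key 68: none >= 68, wrap to smallest pos 6 -> NA
Op 6: add NB@32 -> ring=[6:NA,32:NB]
Op 7: route key 80: none >= 80, wrap to smallest pos 6 -> NA
Op 8: route key 62: none >= 62, wrap to smallest pos 6 -> NA
Op 9: remove NB -> ring=[6:NA]

Answer: NA NA NA NA NA NA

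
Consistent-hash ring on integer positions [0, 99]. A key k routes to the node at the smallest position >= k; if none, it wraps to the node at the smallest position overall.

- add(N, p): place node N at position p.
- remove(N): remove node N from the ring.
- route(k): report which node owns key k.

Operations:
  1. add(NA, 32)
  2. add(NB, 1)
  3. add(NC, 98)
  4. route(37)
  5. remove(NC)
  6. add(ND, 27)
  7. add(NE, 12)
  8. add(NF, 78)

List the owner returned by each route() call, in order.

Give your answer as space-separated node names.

Answer: NC

Derivation:
Op 1: add NA@32 -> ring=[32:NA]
Op 2: add NB@1 -> ring=[1:NB,32:NA]
Op 3: add NC@98 -> ring=[1:NB,32:NA,98:NC]
Op 4: route key 37: smallest pos >= 37 is 98 -> NC
Op 5: remove NC -> ring=[1:NB,32:NA]
Op 6: add ND@27 -> ring=[1:NB,27:ND,32:NA]
Op 7: add NE@12 -> ring=[1:NB,12:NE,27:ND,32:NA]
Op 8: add NF@78 -> ring=[1:NB,12:NE,27:ND,32:NA,78:NF]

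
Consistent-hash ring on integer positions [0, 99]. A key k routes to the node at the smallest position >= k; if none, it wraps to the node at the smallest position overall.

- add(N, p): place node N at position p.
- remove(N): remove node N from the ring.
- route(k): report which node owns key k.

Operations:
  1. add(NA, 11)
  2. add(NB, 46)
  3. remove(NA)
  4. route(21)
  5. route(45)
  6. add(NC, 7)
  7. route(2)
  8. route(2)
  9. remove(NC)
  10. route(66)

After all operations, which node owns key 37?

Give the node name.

Op 1: add NA@11 -> ring=[11:NA]
Op 2: add NB@46 -> ring=[11:NA,46:NB]
Op 3: remove NA -> ring=[46:NB]
Op 4: route key 21: smallest pos >= 21 is 46 -> NB
Op 5: route key 45: smallest pos >= 45 is 46 -> NB
Op 6: add NC@7 -> ring=[7:NC,46:NB]
Op 7: route key 2: smallest pos >= 2 is 7 -> NC
Op 8: route key 2: smallest pos >= 2 is 7 -> NC
Op 9: remove NC -> ring=[46:NB]
Op 10: route key 66: none >= 66, wrap to smallest pos 46 -> NB
Final route key 37: smallest pos >= 37 is 46 -> NB

Answer: NB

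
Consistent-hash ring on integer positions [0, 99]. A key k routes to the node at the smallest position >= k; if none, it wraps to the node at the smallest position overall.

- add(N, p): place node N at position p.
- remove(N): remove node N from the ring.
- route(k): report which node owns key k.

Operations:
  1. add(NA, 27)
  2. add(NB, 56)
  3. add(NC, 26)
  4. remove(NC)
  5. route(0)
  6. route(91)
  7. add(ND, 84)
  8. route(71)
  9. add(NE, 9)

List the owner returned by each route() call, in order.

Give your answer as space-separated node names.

Op 1: add NA@27 -> ring=[27:NA]
Op 2: add NB@56 -> ring=[27:NA,56:NB]
Op 3: add NC@26 -> ring=[26:NC,27:NA,56:NB]
Op 4: remove NC -> ring=[27:NA,56:NB]
Op 5: route key 0: smallest pos >= 0 is 27 -> NA
Op 6: route key 91: none >= 91, wrap to smallest pos 27 -> NA
Op 7: add ND@84 -> ring=[27:NA,56:NB,84:ND]
Op 8: route key 71: smallest pos >= 71 is 84 -> ND
Op 9: add NE@9 -> ring=[9:NE,27:NA,56:NB,84:ND]

Answer: NA NA ND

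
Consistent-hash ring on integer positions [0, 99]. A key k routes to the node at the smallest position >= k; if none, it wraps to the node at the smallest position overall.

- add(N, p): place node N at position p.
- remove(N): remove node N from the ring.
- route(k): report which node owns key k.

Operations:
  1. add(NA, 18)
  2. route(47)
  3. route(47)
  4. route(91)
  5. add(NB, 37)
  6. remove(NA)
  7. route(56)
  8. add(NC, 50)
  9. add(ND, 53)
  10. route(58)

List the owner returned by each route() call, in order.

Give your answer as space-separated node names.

Op 1: add NA@18 -> ring=[18:NA]
Op 2: route key 47: none >= 47, wrap to smallest pos 18 -> NA
Op 3: route key 47: none >= 47, wrap to smallest pos 18 -> NA
Op 4: route key 91: none >= 91, wrap to smallest pos 18 -> NA
Op 5: add NB@37 -> ring=[18:NA,37:NB]
Op 6: remove NA -> ring=[37:NB]
Op 7: route key 56: none >= 56, wrap to smallest pos 37 -> NB
Op 8: add NC@50 -> ring=[37:NB,50:NC]
Op 9: add ND@53 -> ring=[37:NB,50:NC,53:ND]
Op 10: route key 58: none >= 58, wrap to smallest pos 37 -> NB

Answer: NA NA NA NB NB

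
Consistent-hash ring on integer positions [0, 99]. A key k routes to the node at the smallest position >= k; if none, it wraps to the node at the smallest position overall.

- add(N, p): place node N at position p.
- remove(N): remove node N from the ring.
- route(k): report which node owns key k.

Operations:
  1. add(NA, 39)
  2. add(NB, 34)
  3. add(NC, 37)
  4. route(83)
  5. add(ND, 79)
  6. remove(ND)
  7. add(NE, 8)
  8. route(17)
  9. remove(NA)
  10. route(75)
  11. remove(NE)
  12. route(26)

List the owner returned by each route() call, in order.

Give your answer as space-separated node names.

Op 1: add NA@39 -> ring=[39:NA]
Op 2: add NB@34 -> ring=[34:NB,39:NA]
Op 3: add NC@37 -> ring=[34:NB,37:NC,39:NA]
Op 4: route key 83: none >= 83, wrap to smallest pos 34 -> NB
Op 5: add ND@79 -> ring=[34:NB,37:NC,39:NA,79:ND]
Op 6: remove ND -> ring=[34:NB,37:NC,39:NA]
Op 7: add NE@8 -> ring=[8:NE,34:NB,37:NC,39:NA]
Op 8: route key 17: smallest pos >= 17 is 34 -> NB
Op 9: remove NA -> ring=[8:NE,34:NB,37:NC]
Op 10: route key 75: none >= 75, wrap to smallest pos 8 -> NE
Op 11: remove NE -> ring=[34:NB,37:NC]
Op 12: route key 26: smallest pos >= 26 is 34 -> NB

Answer: NB NB NE NB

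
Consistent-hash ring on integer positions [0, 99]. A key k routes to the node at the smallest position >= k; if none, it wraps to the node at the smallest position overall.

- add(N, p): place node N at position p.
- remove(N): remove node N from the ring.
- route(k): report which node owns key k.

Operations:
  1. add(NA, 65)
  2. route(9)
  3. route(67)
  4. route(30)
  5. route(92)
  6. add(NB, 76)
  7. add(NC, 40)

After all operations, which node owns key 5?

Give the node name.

Answer: NC

Derivation:
Op 1: add NA@65 -> ring=[65:NA]
Op 2: route key 9: smallest pos >= 9 is 65 -> NA
Op 3: route key 67: none >= 67, wrap to smallest pos 65 -> NA
Op 4: route key 30: smallest pos >= 30 is 65 -> NA
Op 5: route key 92: none >= 92, wrap to smallest pos 65 -> NA
Op 6: add NB@76 -> ring=[65:NA,76:NB]
Op 7: add NC@40 -> ring=[40:NC,65:NA,76:NB]
Final route key 5: smallest pos >= 5 is 40 -> NC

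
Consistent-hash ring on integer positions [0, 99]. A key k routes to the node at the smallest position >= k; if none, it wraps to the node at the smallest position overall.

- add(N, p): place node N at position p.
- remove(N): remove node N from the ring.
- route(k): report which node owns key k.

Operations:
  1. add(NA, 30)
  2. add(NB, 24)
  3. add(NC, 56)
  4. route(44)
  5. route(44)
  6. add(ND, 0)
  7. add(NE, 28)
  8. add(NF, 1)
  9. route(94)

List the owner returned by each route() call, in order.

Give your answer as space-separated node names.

Answer: NC NC ND

Derivation:
Op 1: add NA@30 -> ring=[30:NA]
Op 2: add NB@24 -> ring=[24:NB,30:NA]
Op 3: add NC@56 -> ring=[24:NB,30:NA,56:NC]
Op 4: route key 44: smallest pos >= 44 is 56 -> NC
Op 5: route key 44: smallest pos >= 44 is 56 -> NC
Op 6: add ND@0 -> ring=[0:ND,24:NB,30:NA,56:NC]
Op 7: add NE@28 -> ring=[0:ND,24:NB,28:NE,30:NA,56:NC]
Op 8: add NF@1 -> ring=[0:ND,1:NF,24:NB,28:NE,30:NA,56:NC]
Op 9: route key 94: none >= 94, wrap to smallest pos 0 -> ND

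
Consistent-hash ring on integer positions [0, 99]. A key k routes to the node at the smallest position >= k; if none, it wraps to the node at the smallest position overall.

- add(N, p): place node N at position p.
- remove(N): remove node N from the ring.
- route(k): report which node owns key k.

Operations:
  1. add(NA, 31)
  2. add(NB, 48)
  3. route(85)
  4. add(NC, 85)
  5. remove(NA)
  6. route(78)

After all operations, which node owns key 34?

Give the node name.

Op 1: add NA@31 -> ring=[31:NA]
Op 2: add NB@48 -> ring=[31:NA,48:NB]
Op 3: route key 85: none >= 85, wrap to smallest pos 31 -> NA
Op 4: add NC@85 -> ring=[31:NA,48:NB,85:NC]
Op 5: remove NA -> ring=[48:NB,85:NC]
Op 6: route key 78: smallest pos >= 78 is 85 -> NC
Final route key 34: smallest pos >= 34 is 48 -> NB

Answer: NB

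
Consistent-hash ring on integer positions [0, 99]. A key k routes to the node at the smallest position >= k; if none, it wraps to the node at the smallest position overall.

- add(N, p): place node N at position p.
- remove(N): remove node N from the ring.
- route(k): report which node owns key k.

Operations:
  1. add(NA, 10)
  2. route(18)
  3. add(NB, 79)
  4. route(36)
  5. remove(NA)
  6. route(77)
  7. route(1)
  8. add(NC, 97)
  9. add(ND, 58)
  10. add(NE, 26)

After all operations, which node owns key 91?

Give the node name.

Op 1: add NA@10 -> ring=[10:NA]
Op 2: route key 18: none >= 18, wrap to smallest pos 10 -> NA
Op 3: add NB@79 -> ring=[10:NA,79:NB]
Op 4: route key 36: smallest pos >= 36 is 79 -> NB
Op 5: remove NA -> ring=[79:NB]
Op 6: route key 77: smallest pos >= 77 is 79 -> NB
Op 7: route key 1: smallest pos >= 1 is 79 -> NB
Op 8: add NC@97 -> ring=[79:NB,97:NC]
Op 9: add ND@58 -> ring=[58:ND,79:NB,97:NC]
Op 10: add NE@26 -> ring=[26:NE,58:ND,79:NB,97:NC]
Final route key 91: smallest pos >= 91 is 97 -> NC

Answer: NC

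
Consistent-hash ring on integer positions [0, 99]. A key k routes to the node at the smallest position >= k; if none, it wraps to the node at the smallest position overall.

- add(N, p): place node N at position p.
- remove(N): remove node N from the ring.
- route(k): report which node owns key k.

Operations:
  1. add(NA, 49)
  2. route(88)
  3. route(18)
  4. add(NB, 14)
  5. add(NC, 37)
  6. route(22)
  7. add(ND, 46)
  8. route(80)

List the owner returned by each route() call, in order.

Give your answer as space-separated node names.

Op 1: add NA@49 -> ring=[49:NA]
Op 2: route key 88: none >= 88, wrap to smallest pos 49 -> NA
Op 3: route key 18: smallest pos >= 18 is 49 -> NA
Op 4: add NB@14 -> ring=[14:NB,49:NA]
Op 5: add NC@37 -> ring=[14:NB,37:NC,49:NA]
Op 6: route key 22: smallest pos >= 22 is 37 -> NC
Op 7: add ND@46 -> ring=[14:NB,37:NC,46:ND,49:NA]
Op 8: route key 80: none >= 80, wrap to smallest pos 14 -> NB

Answer: NA NA NC NB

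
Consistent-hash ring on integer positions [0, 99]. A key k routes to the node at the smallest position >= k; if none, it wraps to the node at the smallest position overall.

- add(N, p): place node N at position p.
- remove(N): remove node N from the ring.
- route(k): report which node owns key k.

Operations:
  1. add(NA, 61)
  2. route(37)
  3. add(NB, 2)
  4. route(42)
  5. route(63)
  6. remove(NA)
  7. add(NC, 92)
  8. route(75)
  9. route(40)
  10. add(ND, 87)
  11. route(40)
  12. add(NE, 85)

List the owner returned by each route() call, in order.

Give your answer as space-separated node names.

Answer: NA NA NB NC NC ND

Derivation:
Op 1: add NA@61 -> ring=[61:NA]
Op 2: route key 37: smallest pos >= 37 is 61 -> NA
Op 3: add NB@2 -> ring=[2:NB,61:NA]
Op 4: route key 42: smallest pos >= 42 is 61 -> NA
Op 5: route key 63: none >= 63, wrap to smallest pos 2 -> NB
Op 6: remove NA -> ring=[2:NB]
Op 7: add NC@92 -> ring=[2:NB,92:NC]
Op 8: route key 75: smallest pos >= 75 is 92 -> NC
Op 9: route key 40: smallest pos >= 40 is 92 -> NC
Op 10: add ND@87 -> ring=[2:NB,87:ND,92:NC]
Op 11: route key 40: smallest pos >= 40 is 87 -> ND
Op 12: add NE@85 -> ring=[2:NB,85:NE,87:ND,92:NC]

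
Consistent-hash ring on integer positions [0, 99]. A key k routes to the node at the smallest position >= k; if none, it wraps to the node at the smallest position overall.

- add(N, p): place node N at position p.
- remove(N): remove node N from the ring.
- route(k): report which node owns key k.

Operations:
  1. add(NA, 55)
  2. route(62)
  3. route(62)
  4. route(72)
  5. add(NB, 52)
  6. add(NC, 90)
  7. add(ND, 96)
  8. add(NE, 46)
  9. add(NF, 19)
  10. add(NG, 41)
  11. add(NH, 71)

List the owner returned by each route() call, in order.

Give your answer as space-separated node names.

Op 1: add NA@55 -> ring=[55:NA]
Op 2: route key 62: none >= 62, wrap to smallest pos 55 -> NA
Op 3: route key 62: none >= 62, wrap to smallest pos 55 -> NA
Op 4: route key 72: none >= 72, wrap to smallest pos 55 -> NA
Op 5: add NB@52 -> ring=[52:NB,55:NA]
Op 6: add NC@90 -> ring=[52:NB,55:NA,90:NC]
Op 7: add ND@96 -> ring=[52:NB,55:NA,90:NC,96:ND]
Op 8: add NE@46 -> ring=[46:NE,52:NB,55:NA,90:NC,96:ND]
Op 9: add NF@19 -> ring=[19:NF,46:NE,52:NB,55:NA,90:NC,96:ND]
Op 10: add NG@41 -> ring=[19:NF,41:NG,46:NE,52:NB,55:NA,90:NC,96:ND]
Op 11: add NH@71 -> ring=[19:NF,41:NG,46:NE,52:NB,55:NA,71:NH,90:NC,96:ND]

Answer: NA NA NA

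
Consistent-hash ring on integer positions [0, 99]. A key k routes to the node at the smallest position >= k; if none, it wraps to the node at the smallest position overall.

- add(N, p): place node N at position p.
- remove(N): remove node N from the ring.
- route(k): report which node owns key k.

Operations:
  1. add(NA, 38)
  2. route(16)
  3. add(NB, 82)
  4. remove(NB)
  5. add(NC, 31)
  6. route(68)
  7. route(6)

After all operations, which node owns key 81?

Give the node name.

Op 1: add NA@38 -> ring=[38:NA]
Op 2: route key 16: smallest pos >= 16 is 38 -> NA
Op 3: add NB@82 -> ring=[38:NA,82:NB]
Op 4: remove NB -> ring=[38:NA]
Op 5: add NC@31 -> ring=[31:NC,38:NA]
Op 6: route key 68: none >= 68, wrap to smallest pos 31 -> NC
Op 7: route key 6: smallest pos >= 6 is 31 -> NC
Final route key 81: none >= 81, wrap to smallest pos 31 -> NC

Answer: NC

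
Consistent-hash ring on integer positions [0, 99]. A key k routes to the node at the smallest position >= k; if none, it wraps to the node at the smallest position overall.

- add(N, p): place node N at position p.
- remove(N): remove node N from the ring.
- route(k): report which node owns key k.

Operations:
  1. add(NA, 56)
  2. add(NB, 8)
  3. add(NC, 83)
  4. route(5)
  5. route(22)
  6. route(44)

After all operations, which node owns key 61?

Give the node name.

Answer: NC

Derivation:
Op 1: add NA@56 -> ring=[56:NA]
Op 2: add NB@8 -> ring=[8:NB,56:NA]
Op 3: add NC@83 -> ring=[8:NB,56:NA,83:NC]
Op 4: route key 5: smallest pos >= 5 is 8 -> NB
Op 5: route key 22: smallest pos >= 22 is 56 -> NA
Op 6: route key 44: smallest pos >= 44 is 56 -> NA
Final route key 61: smallest pos >= 61 is 83 -> NC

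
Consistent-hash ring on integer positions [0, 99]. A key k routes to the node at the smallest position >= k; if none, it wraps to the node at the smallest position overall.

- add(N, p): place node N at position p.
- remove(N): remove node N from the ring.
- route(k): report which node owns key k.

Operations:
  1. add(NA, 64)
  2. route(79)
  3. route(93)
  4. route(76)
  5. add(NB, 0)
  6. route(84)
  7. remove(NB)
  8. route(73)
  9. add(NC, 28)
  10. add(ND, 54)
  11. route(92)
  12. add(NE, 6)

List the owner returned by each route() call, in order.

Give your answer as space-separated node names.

Op 1: add NA@64 -> ring=[64:NA]
Op 2: route key 79: none >= 79, wrap to smallest pos 64 -> NA
Op 3: route key 93: none >= 93, wrap to smallest pos 64 -> NA
Op 4: route key 76: none >= 76, wrap to smallest pos 64 -> NA
Op 5: add NB@0 -> ring=[0:NB,64:NA]
Op 6: route key 84: none >= 84, wrap to smallest pos 0 -> NB
Op 7: remove NB -> ring=[64:NA]
Op 8: route key 73: none >= 73, wrap to smallest pos 64 -> NA
Op 9: add NC@28 -> ring=[28:NC,64:NA]
Op 10: add ND@54 -> ring=[28:NC,54:ND,64:NA]
Op 11: route key 92: none >= 92, wrap to smallest pos 28 -> NC
Op 12: add NE@6 -> ring=[6:NE,28:NC,54:ND,64:NA]

Answer: NA NA NA NB NA NC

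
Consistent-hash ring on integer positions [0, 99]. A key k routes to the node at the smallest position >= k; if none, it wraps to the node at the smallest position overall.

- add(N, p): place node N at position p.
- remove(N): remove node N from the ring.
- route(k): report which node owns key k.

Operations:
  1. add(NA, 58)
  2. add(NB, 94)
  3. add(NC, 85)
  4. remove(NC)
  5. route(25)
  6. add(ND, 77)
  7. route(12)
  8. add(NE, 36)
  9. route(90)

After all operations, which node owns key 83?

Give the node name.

Op 1: add NA@58 -> ring=[58:NA]
Op 2: add NB@94 -> ring=[58:NA,94:NB]
Op 3: add NC@85 -> ring=[58:NA,85:NC,94:NB]
Op 4: remove NC -> ring=[58:NA,94:NB]
Op 5: route key 25: smallest pos >= 25 is 58 -> NA
Op 6: add ND@77 -> ring=[58:NA,77:ND,94:NB]
Op 7: route key 12: smallest pos >= 12 is 58 -> NA
Op 8: add NE@36 -> ring=[36:NE,58:NA,77:ND,94:NB]
Op 9: route key 90: smallest pos >= 90 is 94 -> NB
Final route key 83: smallest pos >= 83 is 94 -> NB

Answer: NB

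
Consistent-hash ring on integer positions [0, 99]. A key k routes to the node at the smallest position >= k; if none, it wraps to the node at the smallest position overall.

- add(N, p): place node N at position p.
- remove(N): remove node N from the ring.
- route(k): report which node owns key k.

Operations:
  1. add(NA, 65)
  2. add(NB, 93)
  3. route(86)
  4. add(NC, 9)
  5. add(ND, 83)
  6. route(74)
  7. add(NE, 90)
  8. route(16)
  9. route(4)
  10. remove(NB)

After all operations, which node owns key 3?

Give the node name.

Op 1: add NA@65 -> ring=[65:NA]
Op 2: add NB@93 -> ring=[65:NA,93:NB]
Op 3: route key 86: smallest pos >= 86 is 93 -> NB
Op 4: add NC@9 -> ring=[9:NC,65:NA,93:NB]
Op 5: add ND@83 -> ring=[9:NC,65:NA,83:ND,93:NB]
Op 6: route key 74: smallest pos >= 74 is 83 -> ND
Op 7: add NE@90 -> ring=[9:NC,65:NA,83:ND,90:NE,93:NB]
Op 8: route key 16: smallest pos >= 16 is 65 -> NA
Op 9: route key 4: smallest pos >= 4 is 9 -> NC
Op 10: remove NB -> ring=[9:NC,65:NA,83:ND,90:NE]
Final route key 3: smallest pos >= 3 is 9 -> NC

Answer: NC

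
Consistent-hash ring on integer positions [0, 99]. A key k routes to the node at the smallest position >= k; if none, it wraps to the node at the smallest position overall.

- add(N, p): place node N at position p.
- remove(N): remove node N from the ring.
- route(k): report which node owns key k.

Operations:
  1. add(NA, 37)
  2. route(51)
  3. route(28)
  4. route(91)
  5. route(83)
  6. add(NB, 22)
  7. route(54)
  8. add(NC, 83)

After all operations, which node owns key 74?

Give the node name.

Op 1: add NA@37 -> ring=[37:NA]
Op 2: route key 51: none >= 51, wrap to smallest pos 37 -> NA
Op 3: route key 28: smallest pos >= 28 is 37 -> NA
Op 4: route key 91: none >= 91, wrap to smallest pos 37 -> NA
Op 5: route key 83: none >= 83, wrap to smallest pos 37 -> NA
Op 6: add NB@22 -> ring=[22:NB,37:NA]
Op 7: route key 54: none >= 54, wrap to smallest pos 22 -> NB
Op 8: add NC@83 -> ring=[22:NB,37:NA,83:NC]
Final route key 74: smallest pos >= 74 is 83 -> NC

Answer: NC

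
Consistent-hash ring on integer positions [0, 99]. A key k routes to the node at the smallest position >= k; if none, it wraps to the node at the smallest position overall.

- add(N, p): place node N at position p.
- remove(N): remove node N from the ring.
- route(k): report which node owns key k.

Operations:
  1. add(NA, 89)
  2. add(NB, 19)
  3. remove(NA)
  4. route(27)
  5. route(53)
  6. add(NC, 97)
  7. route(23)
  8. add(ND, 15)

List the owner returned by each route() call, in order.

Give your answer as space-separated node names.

Op 1: add NA@89 -> ring=[89:NA]
Op 2: add NB@19 -> ring=[19:NB,89:NA]
Op 3: remove NA -> ring=[19:NB]
Op 4: route key 27: none >= 27, wrap to smallest pos 19 -> NB
Op 5: route key 53: none >= 53, wrap to smallest pos 19 -> NB
Op 6: add NC@97 -> ring=[19:NB,97:NC]
Op 7: route key 23: smallest pos >= 23 is 97 -> NC
Op 8: add ND@15 -> ring=[15:ND,19:NB,97:NC]

Answer: NB NB NC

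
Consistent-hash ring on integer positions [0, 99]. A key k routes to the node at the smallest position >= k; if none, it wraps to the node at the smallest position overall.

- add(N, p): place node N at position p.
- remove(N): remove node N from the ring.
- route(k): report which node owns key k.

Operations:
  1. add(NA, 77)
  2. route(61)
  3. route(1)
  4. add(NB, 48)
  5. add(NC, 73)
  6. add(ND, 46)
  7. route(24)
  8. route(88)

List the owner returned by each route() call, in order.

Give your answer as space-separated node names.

Op 1: add NA@77 -> ring=[77:NA]
Op 2: route key 61: smallest pos >= 61 is 77 -> NA
Op 3: route key 1: smallest pos >= 1 is 77 -> NA
Op 4: add NB@48 -> ring=[48:NB,77:NA]
Op 5: add NC@73 -> ring=[48:NB,73:NC,77:NA]
Op 6: add ND@46 -> ring=[46:ND,48:NB,73:NC,77:NA]
Op 7: route key 24: smallest pos >= 24 is 46 -> ND
Op 8: route key 88: none >= 88, wrap to smallest pos 46 -> ND

Answer: NA NA ND ND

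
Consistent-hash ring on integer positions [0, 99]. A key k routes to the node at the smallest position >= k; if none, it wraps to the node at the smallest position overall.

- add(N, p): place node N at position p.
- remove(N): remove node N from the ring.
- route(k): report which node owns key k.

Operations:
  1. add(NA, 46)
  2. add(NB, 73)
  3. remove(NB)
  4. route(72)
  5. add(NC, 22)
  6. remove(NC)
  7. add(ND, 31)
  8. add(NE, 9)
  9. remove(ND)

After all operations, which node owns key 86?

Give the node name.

Op 1: add NA@46 -> ring=[46:NA]
Op 2: add NB@73 -> ring=[46:NA,73:NB]
Op 3: remove NB -> ring=[46:NA]
Op 4: route key 72: none >= 72, wrap to smallest pos 46 -> NA
Op 5: add NC@22 -> ring=[22:NC,46:NA]
Op 6: remove NC -> ring=[46:NA]
Op 7: add ND@31 -> ring=[31:ND,46:NA]
Op 8: add NE@9 -> ring=[9:NE,31:ND,46:NA]
Op 9: remove ND -> ring=[9:NE,46:NA]
Final route key 86: none >= 86, wrap to smallest pos 9 -> NE

Answer: NE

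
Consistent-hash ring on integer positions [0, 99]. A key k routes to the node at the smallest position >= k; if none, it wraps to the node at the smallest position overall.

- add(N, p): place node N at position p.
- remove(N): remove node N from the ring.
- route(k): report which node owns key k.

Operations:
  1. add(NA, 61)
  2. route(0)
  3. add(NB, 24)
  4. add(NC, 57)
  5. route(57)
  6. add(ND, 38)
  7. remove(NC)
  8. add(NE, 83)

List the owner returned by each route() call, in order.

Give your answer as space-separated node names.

Answer: NA NC

Derivation:
Op 1: add NA@61 -> ring=[61:NA]
Op 2: route key 0: smallest pos >= 0 is 61 -> NA
Op 3: add NB@24 -> ring=[24:NB,61:NA]
Op 4: add NC@57 -> ring=[24:NB,57:NC,61:NA]
Op 5: route key 57: smallest pos >= 57 is 57 -> NC
Op 6: add ND@38 -> ring=[24:NB,38:ND,57:NC,61:NA]
Op 7: remove NC -> ring=[24:NB,38:ND,61:NA]
Op 8: add NE@83 -> ring=[24:NB,38:ND,61:NA,83:NE]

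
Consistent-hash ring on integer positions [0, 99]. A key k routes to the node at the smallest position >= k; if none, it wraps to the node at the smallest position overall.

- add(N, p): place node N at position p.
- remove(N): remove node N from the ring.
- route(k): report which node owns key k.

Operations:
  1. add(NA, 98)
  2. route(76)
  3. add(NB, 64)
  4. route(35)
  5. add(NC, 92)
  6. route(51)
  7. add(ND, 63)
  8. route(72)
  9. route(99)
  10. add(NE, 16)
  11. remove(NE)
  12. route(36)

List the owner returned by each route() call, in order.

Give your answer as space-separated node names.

Op 1: add NA@98 -> ring=[98:NA]
Op 2: route key 76: smallest pos >= 76 is 98 -> NA
Op 3: add NB@64 -> ring=[64:NB,98:NA]
Op 4: route key 35: smallest pos >= 35 is 64 -> NB
Op 5: add NC@92 -> ring=[64:NB,92:NC,98:NA]
Op 6: route key 51: smallest pos >= 51 is 64 -> NB
Op 7: add ND@63 -> ring=[63:ND,64:NB,92:NC,98:NA]
Op 8: route key 72: smallest pos >= 72 is 92 -> NC
Op 9: route key 99: none >= 99, wrap to smallest pos 63 -> ND
Op 10: add NE@16 -> ring=[16:NE,63:ND,64:NB,92:NC,98:NA]
Op 11: remove NE -> ring=[63:ND,64:NB,92:NC,98:NA]
Op 12: route key 36: smallest pos >= 36 is 63 -> ND

Answer: NA NB NB NC ND ND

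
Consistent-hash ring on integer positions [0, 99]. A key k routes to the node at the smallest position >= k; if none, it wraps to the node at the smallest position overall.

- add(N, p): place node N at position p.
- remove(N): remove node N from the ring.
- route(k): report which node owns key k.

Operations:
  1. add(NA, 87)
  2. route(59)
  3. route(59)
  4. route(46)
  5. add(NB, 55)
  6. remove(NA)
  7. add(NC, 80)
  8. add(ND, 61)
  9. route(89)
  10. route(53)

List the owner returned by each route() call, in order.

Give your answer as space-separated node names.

Op 1: add NA@87 -> ring=[87:NA]
Op 2: route key 59: smallest pos >= 59 is 87 -> NA
Op 3: route key 59: smallest pos >= 59 is 87 -> NA
Op 4: route key 46: smallest pos >= 46 is 87 -> NA
Op 5: add NB@55 -> ring=[55:NB,87:NA]
Op 6: remove NA -> ring=[55:NB]
Op 7: add NC@80 -> ring=[55:NB,80:NC]
Op 8: add ND@61 -> ring=[55:NB,61:ND,80:NC]
Op 9: route key 89: none >= 89, wrap to smallest pos 55 -> NB
Op 10: route key 53: smallest pos >= 53 is 55 -> NB

Answer: NA NA NA NB NB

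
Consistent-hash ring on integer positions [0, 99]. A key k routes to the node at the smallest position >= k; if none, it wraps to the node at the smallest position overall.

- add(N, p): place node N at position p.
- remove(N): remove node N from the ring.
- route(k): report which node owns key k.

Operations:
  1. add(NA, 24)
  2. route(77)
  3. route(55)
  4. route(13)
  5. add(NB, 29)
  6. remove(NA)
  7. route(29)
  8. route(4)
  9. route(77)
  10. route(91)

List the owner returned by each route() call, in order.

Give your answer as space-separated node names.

Answer: NA NA NA NB NB NB NB

Derivation:
Op 1: add NA@24 -> ring=[24:NA]
Op 2: route key 77: none >= 77, wrap to smallest pos 24 -> NA
Op 3: route key 55: none >= 55, wrap to smallest pos 24 -> NA
Op 4: route key 13: smallest pos >= 13 is 24 -> NA
Op 5: add NB@29 -> ring=[24:NA,29:NB]
Op 6: remove NA -> ring=[29:NB]
Op 7: route key 29: smallest pos >= 29 is 29 -> NB
Op 8: route key 4: smallest pos >= 4 is 29 -> NB
Op 9: route key 77: none >= 77, wrap to smallest pos 29 -> NB
Op 10: route key 91: none >= 91, wrap to smallest pos 29 -> NB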